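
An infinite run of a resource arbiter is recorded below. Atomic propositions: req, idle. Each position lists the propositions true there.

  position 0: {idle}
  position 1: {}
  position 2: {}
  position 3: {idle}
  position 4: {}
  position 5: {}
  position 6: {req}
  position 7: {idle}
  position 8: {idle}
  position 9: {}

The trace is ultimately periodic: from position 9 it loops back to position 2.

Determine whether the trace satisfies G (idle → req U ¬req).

Satisfied

idle → req U ¬req holds at every position 0..9, and those are all positions ever visited, so G (idle → req U ¬req) holds.
Positions where idle holds: 0, 3, 7, 8.
Check req U ¬req at each: 0→ok, 3→ok, 7→ok, 8→ok.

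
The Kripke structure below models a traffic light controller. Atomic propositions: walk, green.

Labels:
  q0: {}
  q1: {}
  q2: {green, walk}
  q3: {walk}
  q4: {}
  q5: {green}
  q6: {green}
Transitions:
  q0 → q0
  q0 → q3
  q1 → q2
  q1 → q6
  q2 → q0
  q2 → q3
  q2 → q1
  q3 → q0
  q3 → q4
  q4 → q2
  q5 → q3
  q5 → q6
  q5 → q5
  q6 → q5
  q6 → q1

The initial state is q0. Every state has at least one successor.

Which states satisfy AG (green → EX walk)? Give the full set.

none

States satisfying green → EX walk: {q0, q1, q2, q3, q4, q5}.
States satisfying AG (green → EX walk): ∅.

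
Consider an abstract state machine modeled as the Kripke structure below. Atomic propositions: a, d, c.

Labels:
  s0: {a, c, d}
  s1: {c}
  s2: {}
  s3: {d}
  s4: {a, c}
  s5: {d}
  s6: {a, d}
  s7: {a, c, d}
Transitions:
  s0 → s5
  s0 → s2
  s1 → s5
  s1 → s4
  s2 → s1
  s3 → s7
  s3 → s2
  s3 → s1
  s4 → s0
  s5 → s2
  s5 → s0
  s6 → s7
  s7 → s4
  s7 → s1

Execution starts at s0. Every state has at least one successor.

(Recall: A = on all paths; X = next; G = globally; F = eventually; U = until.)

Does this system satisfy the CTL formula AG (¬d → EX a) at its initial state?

No

States satisfying ¬d → EX a: {s0, s1, s3, s4, s5, s6, s7}.
States satisfying AG (¬d → EX a): ∅.
s2 is reachable from s0 and violates ¬d → EX a, so AG fails at s0.
s0 ∉ Sat(AG (¬d → EX a)).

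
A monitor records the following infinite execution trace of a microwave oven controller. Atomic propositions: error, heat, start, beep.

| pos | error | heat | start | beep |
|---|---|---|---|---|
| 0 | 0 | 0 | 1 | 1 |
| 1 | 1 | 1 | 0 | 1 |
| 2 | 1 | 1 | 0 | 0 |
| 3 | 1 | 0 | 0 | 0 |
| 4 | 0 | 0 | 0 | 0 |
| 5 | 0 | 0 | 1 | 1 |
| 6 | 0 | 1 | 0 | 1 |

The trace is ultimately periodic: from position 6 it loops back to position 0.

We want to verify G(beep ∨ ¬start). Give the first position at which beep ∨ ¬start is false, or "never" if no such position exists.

beep ∨ ¬start holds at every position 0..6, and those are all the positions the trace ever visits, so the invariant G(beep ∨ ¬start) is never violated.

never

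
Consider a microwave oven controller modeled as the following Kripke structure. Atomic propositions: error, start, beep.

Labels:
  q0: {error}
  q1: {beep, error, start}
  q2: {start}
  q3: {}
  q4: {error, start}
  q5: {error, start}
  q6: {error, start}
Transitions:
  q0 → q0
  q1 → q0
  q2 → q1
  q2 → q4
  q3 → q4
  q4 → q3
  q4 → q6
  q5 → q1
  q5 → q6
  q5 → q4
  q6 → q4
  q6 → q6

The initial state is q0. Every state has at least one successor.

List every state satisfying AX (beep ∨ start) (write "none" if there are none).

States satisfying beep ∨ start: {q1, q2, q4, q5, q6}.
States satisfying AX (beep ∨ start): {q2, q3, q5, q6}.

{q2, q3, q5, q6}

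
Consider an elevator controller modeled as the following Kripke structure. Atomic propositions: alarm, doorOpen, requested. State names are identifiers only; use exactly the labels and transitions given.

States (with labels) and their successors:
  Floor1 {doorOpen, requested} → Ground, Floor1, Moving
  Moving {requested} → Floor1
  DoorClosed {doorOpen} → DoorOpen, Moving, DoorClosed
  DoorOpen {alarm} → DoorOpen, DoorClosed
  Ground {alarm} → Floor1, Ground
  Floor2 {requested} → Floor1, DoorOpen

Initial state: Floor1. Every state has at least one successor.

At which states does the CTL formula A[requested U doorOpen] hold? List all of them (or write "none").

{Floor1, Moving, DoorClosed}

States satisfying requested: {Floor1, Moving, Floor2}.
States satisfying doorOpen: {Floor1, DoorClosed}.
States satisfying A[requested U doorOpen]: {Floor1, Moving, DoorClosed}.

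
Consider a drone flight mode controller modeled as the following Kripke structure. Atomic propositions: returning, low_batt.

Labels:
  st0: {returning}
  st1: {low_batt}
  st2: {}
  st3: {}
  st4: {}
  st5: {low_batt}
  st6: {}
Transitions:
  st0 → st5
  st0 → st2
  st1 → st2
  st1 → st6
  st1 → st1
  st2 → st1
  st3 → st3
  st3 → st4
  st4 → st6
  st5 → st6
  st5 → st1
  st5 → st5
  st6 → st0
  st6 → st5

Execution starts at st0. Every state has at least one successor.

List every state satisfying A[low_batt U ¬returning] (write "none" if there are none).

States satisfying low_batt: {st1, st5}.
States satisfying ¬returning: {st1, st2, st3, st4, st5, st6}.
States satisfying A[low_batt U ¬returning]: {st1, st2, st3, st4, st5, st6}.

{st1, st2, st3, st4, st5, st6}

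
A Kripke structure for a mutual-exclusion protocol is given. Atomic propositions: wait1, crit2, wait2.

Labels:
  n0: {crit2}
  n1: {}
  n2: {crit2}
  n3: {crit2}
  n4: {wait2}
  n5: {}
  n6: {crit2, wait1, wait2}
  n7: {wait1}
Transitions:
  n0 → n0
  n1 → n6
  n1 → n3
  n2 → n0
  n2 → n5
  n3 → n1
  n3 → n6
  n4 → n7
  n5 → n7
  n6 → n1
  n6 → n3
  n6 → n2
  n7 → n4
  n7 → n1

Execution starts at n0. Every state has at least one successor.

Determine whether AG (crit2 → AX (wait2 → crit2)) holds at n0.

Satisfied

States satisfying crit2 → AX (wait2 → crit2): {n0, n1, n2, n3, n4, n5, n6, n7}.
States satisfying AG (crit2 → AX (wait2 → crit2)): {n0, n1, n2, n3, n4, n5, n6, n7}.
Every state reachable from n0 satisfies crit2 → AX (wait2 → crit2).
n0 ∈ Sat(AG (crit2 → AX (wait2 → crit2))).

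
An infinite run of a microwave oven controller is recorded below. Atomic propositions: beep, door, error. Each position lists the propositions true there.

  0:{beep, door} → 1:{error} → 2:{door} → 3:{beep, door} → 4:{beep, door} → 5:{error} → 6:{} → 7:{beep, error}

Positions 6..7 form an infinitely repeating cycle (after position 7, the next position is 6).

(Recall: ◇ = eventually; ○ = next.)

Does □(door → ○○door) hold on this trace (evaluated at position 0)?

door → ○○door must hold at every position from 0 onward. It fails at position 3, so □(door → ○○door) is false.
Positions where door holds: 0, 2, 3, 4.
Check ○○door at each: 0→ok, 2→ok, 3→fails, 4→fails.

Does not hold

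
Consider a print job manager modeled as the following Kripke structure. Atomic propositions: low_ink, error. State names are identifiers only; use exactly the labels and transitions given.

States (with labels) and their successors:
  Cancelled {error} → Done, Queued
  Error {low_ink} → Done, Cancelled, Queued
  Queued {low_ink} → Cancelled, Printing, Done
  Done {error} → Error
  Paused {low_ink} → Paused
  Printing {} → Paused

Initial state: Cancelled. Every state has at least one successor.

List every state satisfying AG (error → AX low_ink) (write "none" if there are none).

States satisfying error → AX low_ink: {Error, Queued, Done, Paused, Printing}.
States satisfying AG (error → AX low_ink): {Paused, Printing}.

{Paused, Printing}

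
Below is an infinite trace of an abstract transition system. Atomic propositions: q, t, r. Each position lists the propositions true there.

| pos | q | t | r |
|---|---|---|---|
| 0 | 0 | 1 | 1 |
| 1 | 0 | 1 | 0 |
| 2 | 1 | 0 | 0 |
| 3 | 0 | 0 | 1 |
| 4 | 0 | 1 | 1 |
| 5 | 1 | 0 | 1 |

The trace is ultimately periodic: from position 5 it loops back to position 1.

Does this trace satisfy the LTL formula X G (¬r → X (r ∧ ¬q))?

Violated

The position after 0 is 1; G (¬r → X (r ∧ ¬q)) is false there.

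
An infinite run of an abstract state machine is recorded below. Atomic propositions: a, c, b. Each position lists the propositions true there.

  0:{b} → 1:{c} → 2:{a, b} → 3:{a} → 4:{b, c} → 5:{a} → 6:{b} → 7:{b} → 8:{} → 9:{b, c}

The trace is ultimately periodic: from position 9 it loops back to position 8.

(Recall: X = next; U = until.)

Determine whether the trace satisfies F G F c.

Yes

G F c holds at position 0, which is reachable from 0, so F G F c holds.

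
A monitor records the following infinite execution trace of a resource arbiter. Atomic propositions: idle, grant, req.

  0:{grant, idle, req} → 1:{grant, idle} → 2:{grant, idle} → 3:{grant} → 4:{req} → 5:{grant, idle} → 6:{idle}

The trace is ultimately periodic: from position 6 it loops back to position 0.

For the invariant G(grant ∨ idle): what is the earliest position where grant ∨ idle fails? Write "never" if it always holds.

Check grant ∨ idle at each position in order: 0 ✓, 1 ✓, 2 ✓, 3 ✓.
At position 4 the labels are {req}, so grant ∨ idle is false there. This is the first violation.

4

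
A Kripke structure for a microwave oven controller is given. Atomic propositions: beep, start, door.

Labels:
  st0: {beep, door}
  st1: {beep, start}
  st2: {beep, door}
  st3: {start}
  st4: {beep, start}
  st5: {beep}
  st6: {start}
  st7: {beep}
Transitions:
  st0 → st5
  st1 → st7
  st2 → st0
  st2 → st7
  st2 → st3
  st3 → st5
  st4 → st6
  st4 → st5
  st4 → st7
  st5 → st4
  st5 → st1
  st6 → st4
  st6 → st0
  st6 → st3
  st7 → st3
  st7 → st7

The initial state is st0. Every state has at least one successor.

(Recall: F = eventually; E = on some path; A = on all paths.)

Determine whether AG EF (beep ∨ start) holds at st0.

Holds

States satisfying EF (beep ∨ start): {st0, st1, st2, st3, st4, st5, st6, st7}.
States satisfying AG EF (beep ∨ start): {st0, st1, st2, st3, st4, st5, st6, st7}.
Every state reachable from st0 satisfies EF (beep ∨ start).
st0 ∈ Sat(AG EF (beep ∨ start)).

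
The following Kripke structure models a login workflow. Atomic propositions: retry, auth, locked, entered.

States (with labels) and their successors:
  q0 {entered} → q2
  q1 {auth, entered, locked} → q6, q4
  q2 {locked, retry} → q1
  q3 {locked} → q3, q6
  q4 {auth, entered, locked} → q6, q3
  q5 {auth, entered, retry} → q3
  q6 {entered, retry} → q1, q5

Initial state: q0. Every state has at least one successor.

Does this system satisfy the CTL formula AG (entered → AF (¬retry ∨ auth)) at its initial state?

Yes

States satisfying entered → AF (¬retry ∨ auth): {q0, q1, q2, q3, q4, q5, q6}.
States satisfying AG (entered → AF (¬retry ∨ auth)): {q0, q1, q2, q3, q4, q5, q6}.
Every state reachable from q0 satisfies entered → AF (¬retry ∨ auth).
q0 ∈ Sat(AG (entered → AF (¬retry ∨ auth))).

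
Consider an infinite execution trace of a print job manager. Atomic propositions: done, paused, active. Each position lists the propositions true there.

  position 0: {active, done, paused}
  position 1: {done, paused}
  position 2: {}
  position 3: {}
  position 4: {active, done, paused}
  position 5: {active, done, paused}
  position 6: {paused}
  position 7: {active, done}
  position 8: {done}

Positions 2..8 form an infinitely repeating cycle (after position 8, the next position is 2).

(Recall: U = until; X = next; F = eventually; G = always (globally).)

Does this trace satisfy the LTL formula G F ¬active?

F ¬active holds at every position 0..8, and those are all positions ever visited, so G F ¬active holds.

Satisfied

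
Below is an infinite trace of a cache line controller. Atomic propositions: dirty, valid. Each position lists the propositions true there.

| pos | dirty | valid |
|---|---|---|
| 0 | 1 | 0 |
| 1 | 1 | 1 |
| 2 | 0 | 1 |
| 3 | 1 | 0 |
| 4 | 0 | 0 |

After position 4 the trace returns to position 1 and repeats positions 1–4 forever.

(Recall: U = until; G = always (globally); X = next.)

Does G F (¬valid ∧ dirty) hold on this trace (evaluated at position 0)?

Yes

F (¬valid ∧ dirty) holds at every position 0..4, and those are all positions ever visited, so G F (¬valid ∧ dirty) holds.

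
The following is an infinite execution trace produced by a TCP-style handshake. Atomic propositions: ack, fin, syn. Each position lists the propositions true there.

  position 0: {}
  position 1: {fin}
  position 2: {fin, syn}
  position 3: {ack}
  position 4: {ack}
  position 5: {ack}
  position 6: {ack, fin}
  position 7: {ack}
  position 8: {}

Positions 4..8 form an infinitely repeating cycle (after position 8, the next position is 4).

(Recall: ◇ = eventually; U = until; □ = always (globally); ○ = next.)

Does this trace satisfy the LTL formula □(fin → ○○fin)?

Violated

fin → ○○fin must hold at every position from 0 onward. It fails at position 1, so □(fin → ○○fin) is false.
Positions where fin holds: 1, 2, 6.
Check ○○fin at each: 1→fails, 2→fails, 6→fails.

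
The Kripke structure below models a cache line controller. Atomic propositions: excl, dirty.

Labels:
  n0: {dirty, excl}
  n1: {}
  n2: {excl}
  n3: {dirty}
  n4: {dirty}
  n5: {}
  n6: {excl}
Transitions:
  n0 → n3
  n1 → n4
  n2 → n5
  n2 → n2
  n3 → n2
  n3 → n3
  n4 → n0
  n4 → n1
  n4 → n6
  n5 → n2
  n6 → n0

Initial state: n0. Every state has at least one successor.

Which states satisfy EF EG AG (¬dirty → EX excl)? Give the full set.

{n0, n1, n2, n3, n4, n5, n6}

States satisfying EG AG (¬dirty → EX excl): {n0, n2, n3, n5, n6}.
States satisfying EF EG AG (¬dirty → EX excl): {n0, n1, n2, n3, n4, n5, n6}.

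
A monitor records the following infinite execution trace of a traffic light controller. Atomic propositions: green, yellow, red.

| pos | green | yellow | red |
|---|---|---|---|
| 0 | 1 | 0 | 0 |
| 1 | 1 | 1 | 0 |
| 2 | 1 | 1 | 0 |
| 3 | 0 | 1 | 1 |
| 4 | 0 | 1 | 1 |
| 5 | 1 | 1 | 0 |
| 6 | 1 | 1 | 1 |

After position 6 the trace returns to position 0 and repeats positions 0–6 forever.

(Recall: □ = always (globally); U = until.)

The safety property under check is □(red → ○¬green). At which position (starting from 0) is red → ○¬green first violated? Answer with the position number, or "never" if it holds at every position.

4

Check red → ○¬green at each position in order: 0 ✓, 1 ✓, 2 ✓, 3 ✓.
At position 4 the labels are {red, yellow} and the next position 5 has {green, yellow}, so red → ○¬green is false there. This is the first violation.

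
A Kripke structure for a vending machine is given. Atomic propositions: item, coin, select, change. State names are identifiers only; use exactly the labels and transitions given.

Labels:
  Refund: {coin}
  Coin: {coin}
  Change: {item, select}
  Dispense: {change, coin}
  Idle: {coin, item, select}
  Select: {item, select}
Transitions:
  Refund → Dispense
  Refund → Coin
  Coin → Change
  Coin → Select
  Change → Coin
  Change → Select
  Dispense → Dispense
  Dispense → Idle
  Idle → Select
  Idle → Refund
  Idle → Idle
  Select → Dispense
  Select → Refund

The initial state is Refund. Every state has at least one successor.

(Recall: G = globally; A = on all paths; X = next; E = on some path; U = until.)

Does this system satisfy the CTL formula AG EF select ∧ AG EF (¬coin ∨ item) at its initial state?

Satisfied

States satisfying EF select: {Refund, Coin, Change, Dispense, Idle, Select}.
States satisfying AG EF select: {Refund, Coin, Change, Dispense, Idle, Select}.
States satisfying EF (¬coin ∨ item): {Refund, Coin, Change, Dispense, Idle, Select}.
States satisfying AG EF (¬coin ∨ item): {Refund, Coin, Change, Dispense, Idle, Select}.
States satisfying AG EF select ∧ AG EF (¬coin ∨ item): {Refund, Coin, Change, Dispense, Idle, Select}.
Refund ∈ Sat(AG EF select ∧ AG EF (¬coin ∨ item)).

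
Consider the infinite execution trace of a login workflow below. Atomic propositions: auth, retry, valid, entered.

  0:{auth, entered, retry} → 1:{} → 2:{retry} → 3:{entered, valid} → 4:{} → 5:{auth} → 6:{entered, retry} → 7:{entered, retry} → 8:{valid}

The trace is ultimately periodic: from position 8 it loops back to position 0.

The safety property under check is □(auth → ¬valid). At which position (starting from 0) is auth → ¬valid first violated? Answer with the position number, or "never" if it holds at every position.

auth → ¬valid holds at every position 0..8, and those are all the positions the trace ever visits, so the invariant □(auth → ¬valid) is never violated.

never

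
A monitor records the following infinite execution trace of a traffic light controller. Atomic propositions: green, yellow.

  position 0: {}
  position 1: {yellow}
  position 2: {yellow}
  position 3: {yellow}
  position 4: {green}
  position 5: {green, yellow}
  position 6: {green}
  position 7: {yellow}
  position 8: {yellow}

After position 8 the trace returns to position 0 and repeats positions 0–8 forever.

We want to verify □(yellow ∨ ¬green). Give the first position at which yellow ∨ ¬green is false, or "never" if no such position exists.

4

Check yellow ∨ ¬green at each position in order: 0 ✓, 1 ✓, 2 ✓, 3 ✓.
At position 4 the labels are {green}, so yellow ∨ ¬green is false there. This is the first violation.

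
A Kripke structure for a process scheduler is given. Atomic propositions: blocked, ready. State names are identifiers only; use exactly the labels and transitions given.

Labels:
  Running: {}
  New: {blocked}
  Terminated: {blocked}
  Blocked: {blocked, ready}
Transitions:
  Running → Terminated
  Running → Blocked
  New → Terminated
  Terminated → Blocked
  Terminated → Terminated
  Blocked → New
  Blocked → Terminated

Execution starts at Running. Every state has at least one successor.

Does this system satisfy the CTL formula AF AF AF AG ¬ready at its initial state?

No

States satisfying AF AF AG ¬ready: ∅.
States satisfying AF AF AF AG ¬ready: ∅.
There is a path from Running along which AF AF AG ¬ready never holds.
Running ∉ Sat(AF AF AF AG ¬ready).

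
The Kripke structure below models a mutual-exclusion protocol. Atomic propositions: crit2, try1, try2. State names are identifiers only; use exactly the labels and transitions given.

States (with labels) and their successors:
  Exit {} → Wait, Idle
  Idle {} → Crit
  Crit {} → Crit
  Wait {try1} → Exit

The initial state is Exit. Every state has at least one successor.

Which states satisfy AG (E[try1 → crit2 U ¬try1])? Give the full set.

States satisfying E[try1 → crit2 U ¬try1]: {Exit, Idle, Crit}.
States satisfying AG (E[try1 → crit2 U ¬try1]): {Idle, Crit}.

{Idle, Crit}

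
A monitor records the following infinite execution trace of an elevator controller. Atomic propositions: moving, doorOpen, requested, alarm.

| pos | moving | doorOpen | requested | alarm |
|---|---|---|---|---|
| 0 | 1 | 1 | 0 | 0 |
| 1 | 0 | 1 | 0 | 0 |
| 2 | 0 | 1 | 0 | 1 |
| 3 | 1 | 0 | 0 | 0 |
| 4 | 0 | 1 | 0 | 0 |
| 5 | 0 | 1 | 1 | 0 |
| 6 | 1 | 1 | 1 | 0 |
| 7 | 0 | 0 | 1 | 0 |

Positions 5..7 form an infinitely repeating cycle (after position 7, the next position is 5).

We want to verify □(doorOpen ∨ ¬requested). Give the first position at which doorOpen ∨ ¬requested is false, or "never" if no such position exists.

7

Check doorOpen ∨ ¬requested at each position in order: 0 ✓, 1 ✓, 2 ✓, 3 ✓, 4 ✓, 5 ✓, 6 ✓.
At position 7 the labels are {requested}, so doorOpen ∨ ¬requested is false there. This is the first violation.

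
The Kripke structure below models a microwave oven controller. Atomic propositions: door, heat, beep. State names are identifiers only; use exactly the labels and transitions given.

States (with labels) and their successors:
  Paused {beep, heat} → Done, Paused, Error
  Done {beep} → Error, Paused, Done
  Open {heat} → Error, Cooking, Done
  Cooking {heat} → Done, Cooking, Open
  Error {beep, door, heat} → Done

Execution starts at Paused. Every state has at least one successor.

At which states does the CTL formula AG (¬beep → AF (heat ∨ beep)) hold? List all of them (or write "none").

{Paused, Done, Open, Cooking, Error}

States satisfying ¬beep → AF (heat ∨ beep): {Paused, Done, Open, Cooking, Error}.
States satisfying AG (¬beep → AF (heat ∨ beep)): {Paused, Done, Open, Cooking, Error}.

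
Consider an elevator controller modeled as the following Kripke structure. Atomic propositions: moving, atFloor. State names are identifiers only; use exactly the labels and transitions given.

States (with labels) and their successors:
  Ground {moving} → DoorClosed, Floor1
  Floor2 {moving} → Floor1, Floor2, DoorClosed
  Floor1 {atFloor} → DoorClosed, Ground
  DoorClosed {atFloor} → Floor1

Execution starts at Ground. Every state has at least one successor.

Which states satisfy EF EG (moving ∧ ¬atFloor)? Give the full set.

{Floor2}

States satisfying EG (moving ∧ ¬atFloor): {Floor2}.
States satisfying EF EG (moving ∧ ¬atFloor): {Floor2}.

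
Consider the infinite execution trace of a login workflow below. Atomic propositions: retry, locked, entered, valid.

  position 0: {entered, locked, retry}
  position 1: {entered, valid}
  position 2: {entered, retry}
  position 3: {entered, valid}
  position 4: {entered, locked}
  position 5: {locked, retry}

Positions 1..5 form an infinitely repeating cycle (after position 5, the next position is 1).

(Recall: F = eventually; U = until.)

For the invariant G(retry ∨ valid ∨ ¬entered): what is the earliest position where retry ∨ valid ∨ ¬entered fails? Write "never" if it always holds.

Check retry ∨ valid ∨ ¬entered at each position in order: 0 ✓, 1 ✓, 2 ✓, 3 ✓.
At position 4 the labels are {entered, locked}, so retry ∨ valid ∨ ¬entered is false there. This is the first violation.

4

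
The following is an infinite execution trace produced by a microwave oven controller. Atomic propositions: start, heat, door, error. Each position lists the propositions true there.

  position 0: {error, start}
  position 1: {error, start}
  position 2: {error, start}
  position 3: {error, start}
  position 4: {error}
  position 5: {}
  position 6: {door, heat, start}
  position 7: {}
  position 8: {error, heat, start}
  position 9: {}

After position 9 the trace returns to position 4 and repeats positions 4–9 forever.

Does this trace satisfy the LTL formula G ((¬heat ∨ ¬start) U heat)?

Yes

(¬heat ∨ ¬start) U heat holds at every position 0..9, and those are all positions ever visited, so G ((¬heat ∨ ¬start) U heat) holds.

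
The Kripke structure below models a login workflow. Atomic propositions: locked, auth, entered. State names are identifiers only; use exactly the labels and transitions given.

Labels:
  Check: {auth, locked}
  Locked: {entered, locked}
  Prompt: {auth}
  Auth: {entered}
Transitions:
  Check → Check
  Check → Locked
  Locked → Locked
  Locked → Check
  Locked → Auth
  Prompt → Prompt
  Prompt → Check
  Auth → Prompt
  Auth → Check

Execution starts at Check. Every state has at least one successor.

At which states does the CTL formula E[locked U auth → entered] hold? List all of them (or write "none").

States satisfying locked: {Check, Locked}.
States satisfying auth → entered: {Locked, Auth}.
States satisfying E[locked U auth → entered]: {Check, Locked, Auth}.

{Check, Locked, Auth}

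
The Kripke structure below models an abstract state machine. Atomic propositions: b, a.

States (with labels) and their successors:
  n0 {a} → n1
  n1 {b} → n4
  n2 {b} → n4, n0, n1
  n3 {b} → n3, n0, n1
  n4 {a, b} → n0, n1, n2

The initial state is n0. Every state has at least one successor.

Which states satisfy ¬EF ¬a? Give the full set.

States satisfying ¬a: {n1, n2, n3}.
States satisfying EF ¬a: {n0, n1, n2, n3, n4}.
States satisfying ¬EF ¬a: ∅.

none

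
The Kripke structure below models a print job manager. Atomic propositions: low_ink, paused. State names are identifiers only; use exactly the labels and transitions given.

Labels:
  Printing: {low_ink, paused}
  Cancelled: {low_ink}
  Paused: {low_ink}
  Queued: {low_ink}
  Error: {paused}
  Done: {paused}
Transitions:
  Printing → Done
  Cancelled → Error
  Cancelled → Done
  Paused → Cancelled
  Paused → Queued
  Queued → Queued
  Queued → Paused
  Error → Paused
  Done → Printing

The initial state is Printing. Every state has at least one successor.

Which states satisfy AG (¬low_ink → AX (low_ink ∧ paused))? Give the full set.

{Printing, Done}

States satisfying ¬low_ink → AX (low_ink ∧ paused): {Printing, Cancelled, Paused, Queued, Done}.
States satisfying AG (¬low_ink → AX (low_ink ∧ paused)): {Printing, Done}.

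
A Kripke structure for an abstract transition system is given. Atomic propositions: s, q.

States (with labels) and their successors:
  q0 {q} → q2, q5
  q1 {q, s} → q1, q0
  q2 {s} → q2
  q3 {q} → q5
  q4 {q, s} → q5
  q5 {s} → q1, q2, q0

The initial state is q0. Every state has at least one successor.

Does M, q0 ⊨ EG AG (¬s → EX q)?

States satisfying AG (¬s → EX q): {q2}.
States satisfying EG AG (¬s → EX q): {q2}.
No suitable path/successor from q0 witnesses the formula.
q0 ∉ Sat(EG AG (¬s → EX q)).

Violated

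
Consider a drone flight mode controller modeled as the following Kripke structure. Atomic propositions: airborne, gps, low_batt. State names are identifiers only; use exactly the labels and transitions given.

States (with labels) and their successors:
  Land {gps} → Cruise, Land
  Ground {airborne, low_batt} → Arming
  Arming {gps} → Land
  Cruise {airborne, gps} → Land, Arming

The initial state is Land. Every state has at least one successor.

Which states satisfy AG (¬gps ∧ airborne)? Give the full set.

none

States satisfying ¬gps ∧ airborne: {Ground}.
States satisfying AG (¬gps ∧ airborne): ∅.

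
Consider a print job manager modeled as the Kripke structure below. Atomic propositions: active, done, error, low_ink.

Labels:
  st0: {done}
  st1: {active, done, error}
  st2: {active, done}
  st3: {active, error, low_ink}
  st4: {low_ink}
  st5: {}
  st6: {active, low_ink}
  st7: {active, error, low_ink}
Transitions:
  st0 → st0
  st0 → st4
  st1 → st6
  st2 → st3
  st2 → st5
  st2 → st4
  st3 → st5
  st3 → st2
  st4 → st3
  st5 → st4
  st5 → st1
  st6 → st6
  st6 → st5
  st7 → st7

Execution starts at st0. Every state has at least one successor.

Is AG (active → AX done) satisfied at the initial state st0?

Does not hold

States satisfying active → AX done: {st0, st4, st5}.
States satisfying AG (active → AX done): ∅.
st1 is reachable from st0 and violates active → AX done, so AG fails at st0.
st0 ∉ Sat(AG (active → AX done)).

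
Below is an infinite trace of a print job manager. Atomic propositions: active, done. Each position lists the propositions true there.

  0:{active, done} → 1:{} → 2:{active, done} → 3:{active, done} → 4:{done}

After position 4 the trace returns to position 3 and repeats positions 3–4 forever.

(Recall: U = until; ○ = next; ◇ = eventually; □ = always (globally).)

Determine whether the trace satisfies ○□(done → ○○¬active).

Does not hold

The position after 0 is 1; □(done → ○○¬active) is false there.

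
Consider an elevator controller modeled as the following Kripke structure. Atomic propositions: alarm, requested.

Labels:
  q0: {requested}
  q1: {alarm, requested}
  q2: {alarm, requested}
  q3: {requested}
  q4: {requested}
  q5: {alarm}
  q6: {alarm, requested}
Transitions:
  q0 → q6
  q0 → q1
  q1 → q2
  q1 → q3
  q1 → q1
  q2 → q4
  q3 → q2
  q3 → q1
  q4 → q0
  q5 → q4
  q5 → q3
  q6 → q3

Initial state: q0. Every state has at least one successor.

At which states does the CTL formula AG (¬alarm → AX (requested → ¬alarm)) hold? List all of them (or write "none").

States satisfying ¬alarm → AX (requested → ¬alarm): {q1, q2, q4, q5, q6}.
States satisfying AG (¬alarm → AX (requested → ¬alarm)): ∅.

none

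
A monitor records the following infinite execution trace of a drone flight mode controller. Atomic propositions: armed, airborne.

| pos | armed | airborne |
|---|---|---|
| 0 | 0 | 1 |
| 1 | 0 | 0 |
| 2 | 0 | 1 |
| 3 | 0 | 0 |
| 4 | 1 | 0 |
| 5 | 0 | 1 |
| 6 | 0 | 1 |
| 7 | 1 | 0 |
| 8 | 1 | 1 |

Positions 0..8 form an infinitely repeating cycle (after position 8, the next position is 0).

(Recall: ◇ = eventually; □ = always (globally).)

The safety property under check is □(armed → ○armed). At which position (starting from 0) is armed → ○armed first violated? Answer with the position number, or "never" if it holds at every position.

4

Check armed → ○armed at each position in order: 0 ✓, 1 ✓, 2 ✓, 3 ✓.
At position 4 the labels are {armed} and the next position 5 has {airborne}, so armed → ○armed is false there. This is the first violation.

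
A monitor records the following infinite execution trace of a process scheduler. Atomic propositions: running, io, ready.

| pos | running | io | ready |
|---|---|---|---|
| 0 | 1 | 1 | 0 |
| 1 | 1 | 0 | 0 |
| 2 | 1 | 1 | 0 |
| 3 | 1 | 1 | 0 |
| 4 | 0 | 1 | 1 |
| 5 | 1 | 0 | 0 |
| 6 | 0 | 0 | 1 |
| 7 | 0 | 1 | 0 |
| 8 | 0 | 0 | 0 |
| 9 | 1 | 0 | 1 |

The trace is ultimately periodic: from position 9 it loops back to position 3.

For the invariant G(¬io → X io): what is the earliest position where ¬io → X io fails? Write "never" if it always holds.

Check ¬io → X io at each position in order: 0 ✓, 1 ✓, 2 ✓, 3 ✓, 4 ✓.
At position 5 the labels are {running} and the next position 6 has {ready}, so ¬io → X io is false there. This is the first violation.

5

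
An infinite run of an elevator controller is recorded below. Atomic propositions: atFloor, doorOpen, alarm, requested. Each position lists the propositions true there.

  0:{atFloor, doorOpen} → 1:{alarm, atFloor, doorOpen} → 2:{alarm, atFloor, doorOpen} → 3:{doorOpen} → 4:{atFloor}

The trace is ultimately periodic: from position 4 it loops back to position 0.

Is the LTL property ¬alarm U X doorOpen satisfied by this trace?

Yes

Walking from position 0: X doorOpen first holds at position 0, and ¬alarm holds at every earlier position along the way, so ¬alarm U X doorOpen holds.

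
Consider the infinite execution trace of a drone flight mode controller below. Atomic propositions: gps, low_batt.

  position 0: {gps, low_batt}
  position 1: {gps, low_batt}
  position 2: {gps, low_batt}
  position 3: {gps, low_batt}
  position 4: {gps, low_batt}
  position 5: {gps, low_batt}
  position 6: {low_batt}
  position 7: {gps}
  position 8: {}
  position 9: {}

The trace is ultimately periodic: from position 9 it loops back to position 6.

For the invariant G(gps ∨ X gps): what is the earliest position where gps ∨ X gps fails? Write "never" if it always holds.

Check gps ∨ X gps at each position in order: 0 ✓, 1 ✓, 2 ✓, 3 ✓, 4 ✓, 5 ✓, 6 ✓, 7 ✓.
At position 8 the labels are {} and the next position 9 has {}, so gps ∨ X gps is false there. This is the first violation.

8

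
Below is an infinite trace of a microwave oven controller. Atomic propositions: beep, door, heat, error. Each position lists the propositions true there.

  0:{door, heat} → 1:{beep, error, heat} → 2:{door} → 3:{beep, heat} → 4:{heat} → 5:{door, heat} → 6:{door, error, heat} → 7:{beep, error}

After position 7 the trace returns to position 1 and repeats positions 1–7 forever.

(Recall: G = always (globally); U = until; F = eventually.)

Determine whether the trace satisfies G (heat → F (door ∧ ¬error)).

heat → F (door ∧ ¬error) holds at every position 0..7, and those are all positions ever visited, so G (heat → F (door ∧ ¬error)) holds.
Positions where heat holds: 0, 1, 3, 4, 5, 6.
Check F (door ∧ ¬error) at each: 0→ok, 1→ok, 3→ok, 4→ok, 5→ok, 6→ok.

Yes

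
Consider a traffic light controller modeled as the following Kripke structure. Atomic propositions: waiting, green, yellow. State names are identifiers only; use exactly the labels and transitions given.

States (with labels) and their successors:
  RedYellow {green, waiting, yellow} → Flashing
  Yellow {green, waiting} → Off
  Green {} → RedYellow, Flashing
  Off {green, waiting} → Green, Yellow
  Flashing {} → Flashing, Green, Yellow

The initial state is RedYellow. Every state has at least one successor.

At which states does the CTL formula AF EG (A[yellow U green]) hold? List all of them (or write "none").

States satisfying EG (A[yellow U green]): {Yellow, Off}.
States satisfying AF EG (A[yellow U green]): {Yellow, Off}.

{Yellow, Off}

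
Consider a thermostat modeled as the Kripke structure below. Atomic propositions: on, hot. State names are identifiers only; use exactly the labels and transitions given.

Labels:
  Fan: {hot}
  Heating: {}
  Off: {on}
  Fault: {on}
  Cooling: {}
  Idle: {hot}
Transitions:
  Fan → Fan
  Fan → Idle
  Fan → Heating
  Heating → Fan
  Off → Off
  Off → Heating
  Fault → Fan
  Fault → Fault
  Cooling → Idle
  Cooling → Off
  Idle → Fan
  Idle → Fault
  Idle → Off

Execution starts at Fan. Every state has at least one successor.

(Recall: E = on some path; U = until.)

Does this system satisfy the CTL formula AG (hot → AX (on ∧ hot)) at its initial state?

No

States satisfying hot → AX (on ∧ hot): {Heating, Off, Fault, Cooling}.
States satisfying AG (hot → AX (on ∧ hot)): ∅.
Fan is reachable from Fan and violates hot → AX (on ∧ hot), so AG fails at Fan.
Fan ∉ Sat(AG (hot → AX (on ∧ hot))).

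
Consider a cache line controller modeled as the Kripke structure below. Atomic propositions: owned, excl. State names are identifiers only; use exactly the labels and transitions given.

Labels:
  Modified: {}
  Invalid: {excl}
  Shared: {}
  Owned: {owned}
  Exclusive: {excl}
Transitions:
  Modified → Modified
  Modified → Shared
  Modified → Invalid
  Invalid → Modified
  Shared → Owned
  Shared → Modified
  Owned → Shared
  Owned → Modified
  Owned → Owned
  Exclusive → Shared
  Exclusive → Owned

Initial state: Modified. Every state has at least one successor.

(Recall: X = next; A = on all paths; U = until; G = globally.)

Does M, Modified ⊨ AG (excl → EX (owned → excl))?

States satisfying excl → EX (owned → excl): {Modified, Invalid, Shared, Owned, Exclusive}.
States satisfying AG (excl → EX (owned → excl)): {Modified, Invalid, Shared, Owned, Exclusive}.
Every state reachable from Modified satisfies excl → EX (owned → excl).
Modified ∈ Sat(AG (excl → EX (owned → excl))).

Satisfied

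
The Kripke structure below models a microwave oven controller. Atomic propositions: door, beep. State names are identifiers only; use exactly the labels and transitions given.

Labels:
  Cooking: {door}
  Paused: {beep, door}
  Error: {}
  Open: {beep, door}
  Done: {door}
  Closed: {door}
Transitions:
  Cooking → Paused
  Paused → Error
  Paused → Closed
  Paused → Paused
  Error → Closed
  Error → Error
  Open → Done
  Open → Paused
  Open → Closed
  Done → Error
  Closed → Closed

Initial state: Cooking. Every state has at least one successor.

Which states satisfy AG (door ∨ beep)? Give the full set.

{Closed}

States satisfying door ∨ beep: {Cooking, Paused, Open, Done, Closed}.
States satisfying AG (door ∨ beep): {Closed}.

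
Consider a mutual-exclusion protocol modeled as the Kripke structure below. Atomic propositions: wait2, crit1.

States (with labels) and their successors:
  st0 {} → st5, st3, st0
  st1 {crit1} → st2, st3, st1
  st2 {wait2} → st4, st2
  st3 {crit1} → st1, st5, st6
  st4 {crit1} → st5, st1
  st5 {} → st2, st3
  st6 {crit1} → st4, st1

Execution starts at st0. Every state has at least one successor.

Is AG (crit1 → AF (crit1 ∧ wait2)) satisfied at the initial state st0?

No

States satisfying crit1 → AF (crit1 ∧ wait2): {st0, st2, st5}.
States satisfying AG (crit1 → AF (crit1 ∧ wait2)): ∅.
st1 is reachable from st0 and violates crit1 → AF (crit1 ∧ wait2), so AG fails at st0.
st0 ∉ Sat(AG (crit1 → AF (crit1 ∧ wait2))).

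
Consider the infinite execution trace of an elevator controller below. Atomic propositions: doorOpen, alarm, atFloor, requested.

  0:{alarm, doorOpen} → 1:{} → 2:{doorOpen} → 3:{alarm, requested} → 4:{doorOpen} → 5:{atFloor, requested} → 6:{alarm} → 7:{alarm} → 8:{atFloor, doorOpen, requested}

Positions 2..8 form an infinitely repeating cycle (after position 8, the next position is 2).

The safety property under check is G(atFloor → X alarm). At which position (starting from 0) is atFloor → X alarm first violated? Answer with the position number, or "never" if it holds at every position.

Check atFloor → X alarm at each position in order: 0 ✓, 1 ✓, 2 ✓, 3 ✓, 4 ✓, 5 ✓, 6 ✓, 7 ✓.
At position 8 the labels are {atFloor, doorOpen, requested} and the next position 2 has {doorOpen}, so atFloor → X alarm is false there. This is the first violation.

8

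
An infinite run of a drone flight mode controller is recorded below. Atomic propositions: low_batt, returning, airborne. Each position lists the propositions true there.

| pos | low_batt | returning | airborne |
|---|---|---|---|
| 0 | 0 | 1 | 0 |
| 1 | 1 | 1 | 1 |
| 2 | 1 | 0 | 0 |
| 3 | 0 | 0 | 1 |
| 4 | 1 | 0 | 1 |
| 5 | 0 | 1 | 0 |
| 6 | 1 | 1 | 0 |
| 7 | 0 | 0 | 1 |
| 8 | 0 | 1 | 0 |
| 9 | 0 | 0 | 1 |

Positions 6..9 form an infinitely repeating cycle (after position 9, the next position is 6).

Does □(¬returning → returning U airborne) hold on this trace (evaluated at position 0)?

Violated

¬returning → returning U airborne must hold at every position from 0 onward. It fails at position 2, so □(¬returning → returning U airborne) is false.
Positions where ¬returning holds: 2, 3, 4, 7, 9.
Check returning U airborne at each: 2→fails, 3→ok, 4→ok, 7→ok, 9→ok.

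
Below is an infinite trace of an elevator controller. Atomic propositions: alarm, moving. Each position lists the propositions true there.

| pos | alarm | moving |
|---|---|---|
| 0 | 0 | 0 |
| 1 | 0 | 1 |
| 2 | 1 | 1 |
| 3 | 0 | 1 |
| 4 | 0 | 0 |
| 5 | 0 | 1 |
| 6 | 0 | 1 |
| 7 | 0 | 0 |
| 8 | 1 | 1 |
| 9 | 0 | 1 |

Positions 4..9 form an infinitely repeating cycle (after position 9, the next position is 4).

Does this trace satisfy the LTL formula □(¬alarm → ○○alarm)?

No

¬alarm → ○○alarm must hold at every position from 0 onward. It fails at position 1, so □(¬alarm → ○○alarm) is false.
Positions where ¬alarm holds: 0, 1, 3, 4, 5, 6, 7, 9.
Check ○○alarm at each: 0→ok, 1→fails, 3→fails, 4→fails, 5→fails, 6→ok, 7→fails, 9→fails.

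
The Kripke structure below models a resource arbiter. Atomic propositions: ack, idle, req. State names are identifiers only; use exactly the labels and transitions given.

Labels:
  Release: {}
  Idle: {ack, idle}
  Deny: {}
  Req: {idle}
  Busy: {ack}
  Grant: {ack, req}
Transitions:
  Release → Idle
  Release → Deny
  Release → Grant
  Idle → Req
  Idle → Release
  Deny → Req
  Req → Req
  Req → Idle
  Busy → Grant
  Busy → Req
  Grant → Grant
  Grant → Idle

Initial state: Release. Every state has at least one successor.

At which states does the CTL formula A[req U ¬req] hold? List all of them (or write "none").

States satisfying req: {Grant}.
States satisfying ¬req: {Release, Idle, Deny, Req, Busy}.
States satisfying A[req U ¬req]: {Release, Idle, Deny, Req, Busy}.

{Release, Idle, Deny, Req, Busy}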